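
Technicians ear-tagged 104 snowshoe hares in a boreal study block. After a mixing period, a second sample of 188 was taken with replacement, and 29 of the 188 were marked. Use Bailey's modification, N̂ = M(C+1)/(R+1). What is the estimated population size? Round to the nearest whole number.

N̂ = 104·(188+1)/(29+1) = 104·189/30 = 19656/30 ≈ 655.2 → 655

N ≈ 655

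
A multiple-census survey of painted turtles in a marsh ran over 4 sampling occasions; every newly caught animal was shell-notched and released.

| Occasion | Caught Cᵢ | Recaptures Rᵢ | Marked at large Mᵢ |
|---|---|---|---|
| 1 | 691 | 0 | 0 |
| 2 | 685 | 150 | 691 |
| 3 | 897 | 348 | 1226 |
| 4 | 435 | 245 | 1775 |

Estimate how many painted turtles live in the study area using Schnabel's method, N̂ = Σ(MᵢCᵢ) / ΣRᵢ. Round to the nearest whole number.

Σ MᵢCᵢ = 0·691 + 691·685 + 1226·897 + 1775·435 = 0 + 473335 + 1099722 + 772125 = 2345182
Σ Rᵢ = 0 + 150 + 348 + 245 = 743
N̂ = 2345182 / 743 ≈ 3156.4 → 3156

N ≈ 3156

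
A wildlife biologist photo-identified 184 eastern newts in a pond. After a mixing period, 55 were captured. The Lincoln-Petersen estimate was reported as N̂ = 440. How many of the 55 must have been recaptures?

From N = M·C/R: R = M·C / N = 184·55 / 440 = 10120 / 440 = 23.

R = 23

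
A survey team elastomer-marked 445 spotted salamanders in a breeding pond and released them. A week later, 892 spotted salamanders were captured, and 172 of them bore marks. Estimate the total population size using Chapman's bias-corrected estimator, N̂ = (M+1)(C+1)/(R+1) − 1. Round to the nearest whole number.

N ≈ 2301

N̂ = (445+1)(892+1)/(172+1) − 1 = 446·893/173 − 1
= 398278/173 − 1 ≈ 2302.2 − 1 ≈ 2301.2 → 2301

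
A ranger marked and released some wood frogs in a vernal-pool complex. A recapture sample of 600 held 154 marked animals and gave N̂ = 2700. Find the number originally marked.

From N = M·C/R: M = N·R / C = 2700·154 / 600 = 415800 / 600 = 693.

M = 693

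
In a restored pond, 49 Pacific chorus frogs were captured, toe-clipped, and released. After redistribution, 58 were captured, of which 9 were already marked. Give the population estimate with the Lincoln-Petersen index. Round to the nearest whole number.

N = (49 × 58) / 9 = 2842 / 9 ≈ 315.8 → 316

N ≈ 316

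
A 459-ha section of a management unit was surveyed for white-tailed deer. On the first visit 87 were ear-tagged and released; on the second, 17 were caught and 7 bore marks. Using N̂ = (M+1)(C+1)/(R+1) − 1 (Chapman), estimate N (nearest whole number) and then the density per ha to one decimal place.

density ≈ 0.4 white-tailed deer per ha

N̂ = 88·18/8 − 1 = 1584/8 − 1 = 197
Density = N̂ / area = 197 / 459 ≈ 0.43 → 0.4 per ha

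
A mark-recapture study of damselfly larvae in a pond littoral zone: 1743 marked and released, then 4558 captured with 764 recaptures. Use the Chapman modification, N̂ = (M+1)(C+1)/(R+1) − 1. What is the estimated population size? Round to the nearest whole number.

N̂ = (1743+1)(4558+1)/(764+1) − 1 = 1744·4559/765 − 1
= 7950896/765 − 1 ≈ 10393.3 − 1 ≈ 10392.3 → 10392

N ≈ 10,392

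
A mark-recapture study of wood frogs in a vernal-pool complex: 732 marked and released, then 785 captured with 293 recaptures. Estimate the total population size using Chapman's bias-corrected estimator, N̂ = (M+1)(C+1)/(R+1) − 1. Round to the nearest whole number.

N̂ = (732+1)(785+1)/(293+1) − 1 = 733·786/294 − 1
= 576138/294 − 1 ≈ 1959.7 − 1 ≈ 1958.7 → 1959

N ≈ 1959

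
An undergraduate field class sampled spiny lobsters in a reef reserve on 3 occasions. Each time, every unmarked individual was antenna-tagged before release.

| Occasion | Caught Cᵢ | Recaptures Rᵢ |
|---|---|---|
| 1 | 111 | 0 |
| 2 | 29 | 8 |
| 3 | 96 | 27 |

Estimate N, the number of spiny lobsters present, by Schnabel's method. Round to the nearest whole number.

N ≈ 454

Marked at large before each occasion: Mᵢ = Σⱼ<ᵢ (Cⱼ − Rⱼ) → M1=0, M2=111, M3=132
Σ MᵢCᵢ = 0·111 + 111·29 + 132·96 = 0 + 3219 + 12672 = 15891
Σ Rᵢ = 0 + 8 + 27 = 35
N̂ = 15891 / 35 ≈ 454.0 → 454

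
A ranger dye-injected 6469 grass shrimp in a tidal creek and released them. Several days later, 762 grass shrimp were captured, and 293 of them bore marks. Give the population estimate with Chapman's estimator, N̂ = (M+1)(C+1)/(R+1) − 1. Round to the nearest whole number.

N ≈ 16,790

N̂ = (6469+1)(762+1)/(293+1) − 1 = 6470·763/294 − 1
= 4936610/294 − 1 ≈ 16791.2 − 1 ≈ 16790.2 → 16790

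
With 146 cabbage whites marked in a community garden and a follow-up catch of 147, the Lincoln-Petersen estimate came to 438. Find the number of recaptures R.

From N = M·C/R: R = M·C / N = 146·147 / 438 = 21462 / 438 = 49.

R = 49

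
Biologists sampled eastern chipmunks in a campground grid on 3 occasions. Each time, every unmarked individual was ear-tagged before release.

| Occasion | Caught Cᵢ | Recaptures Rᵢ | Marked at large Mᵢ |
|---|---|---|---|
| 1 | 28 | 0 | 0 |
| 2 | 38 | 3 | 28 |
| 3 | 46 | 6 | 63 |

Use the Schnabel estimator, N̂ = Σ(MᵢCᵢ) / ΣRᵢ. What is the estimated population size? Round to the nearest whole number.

Σ MᵢCᵢ = 0·28 + 28·38 + 63·46 = 0 + 1064 + 2898 = 3962
Σ Rᵢ = 0 + 3 + 6 = 9
N̂ = 3962 / 9 ≈ 440.2 → 440

N ≈ 440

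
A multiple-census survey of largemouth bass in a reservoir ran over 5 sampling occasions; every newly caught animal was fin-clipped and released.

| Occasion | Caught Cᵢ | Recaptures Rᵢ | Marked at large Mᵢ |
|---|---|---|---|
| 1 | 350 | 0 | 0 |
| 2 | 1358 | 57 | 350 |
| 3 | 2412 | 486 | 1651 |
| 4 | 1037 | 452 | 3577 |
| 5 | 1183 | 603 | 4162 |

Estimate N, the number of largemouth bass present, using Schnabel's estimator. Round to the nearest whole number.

Σ MᵢCᵢ = 0·350 + 350·1358 + 1651·2412 + 3577·1037 + 4162·1183 = 0 + 475300 + 3982212 + 3709349 + 4923646 = 13090507
Σ Rᵢ = 0 + 57 + 486 + 452 + 603 = 1598
N̂ = 13090507 / 1598 ≈ 8191.8 → 8192

N ≈ 8192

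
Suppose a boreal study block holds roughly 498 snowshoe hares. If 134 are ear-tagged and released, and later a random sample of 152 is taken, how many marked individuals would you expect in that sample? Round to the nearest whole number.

expected recaptures ≈ 41

The marked fraction of the population is 134/498, so in a sample of 152 expect C·(M/N) marked.
E[R] = 134 × 152 / 498 = 20368 / 498 ≈ 40.9 → 41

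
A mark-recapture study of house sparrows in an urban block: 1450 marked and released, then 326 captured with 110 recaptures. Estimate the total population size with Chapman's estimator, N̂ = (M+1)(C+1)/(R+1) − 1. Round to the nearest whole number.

N̂ = (1450+1)(326+1)/(110+1) − 1 = 1451·327/111 − 1
= 474477/111 − 1 ≈ 4274.6 − 1 ≈ 4273.6 → 4274

N ≈ 4274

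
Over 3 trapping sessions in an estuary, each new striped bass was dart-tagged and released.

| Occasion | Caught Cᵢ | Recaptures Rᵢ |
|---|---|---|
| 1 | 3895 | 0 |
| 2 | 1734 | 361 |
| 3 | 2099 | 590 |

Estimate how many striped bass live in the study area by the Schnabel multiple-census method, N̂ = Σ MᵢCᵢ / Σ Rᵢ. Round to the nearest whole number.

N ≈ 18,729

Marked at large before each occasion: Mᵢ = Σⱼ<ᵢ (Cⱼ − Rⱼ) → M1=0, M2=3895, M3=5268
Σ MᵢCᵢ = 0·3895 + 3895·1734 + 5268·2099 = 0 + 6753930 + 11057532 = 17811462
Σ Rᵢ = 0 + 361 + 590 = 951
N̂ = 17811462 / 951 ≈ 18729.2 → 18729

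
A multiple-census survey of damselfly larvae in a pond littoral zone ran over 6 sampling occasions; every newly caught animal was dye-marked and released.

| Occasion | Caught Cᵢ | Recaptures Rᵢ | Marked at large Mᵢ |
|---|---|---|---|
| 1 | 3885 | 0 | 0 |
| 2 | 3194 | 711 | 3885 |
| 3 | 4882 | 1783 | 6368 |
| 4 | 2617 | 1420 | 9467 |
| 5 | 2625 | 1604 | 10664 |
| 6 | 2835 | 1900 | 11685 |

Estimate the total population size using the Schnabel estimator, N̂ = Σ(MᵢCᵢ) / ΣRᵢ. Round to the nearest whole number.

N ≈ 17,443

Σ MᵢCᵢ = 0·3885 + 3885·3194 + 6368·4882 + 9467·2617 + 10664·2625 + 11685·2835 = 0 + 12408690 + 31088576 + 24775139 + 27993000 + 33126975 = 129392380
Σ Rᵢ = 0 + 711 + 1783 + 1420 + 1604 + 1900 = 7418
N̂ = 129392380 / 7418 ≈ 17443.0 → 17443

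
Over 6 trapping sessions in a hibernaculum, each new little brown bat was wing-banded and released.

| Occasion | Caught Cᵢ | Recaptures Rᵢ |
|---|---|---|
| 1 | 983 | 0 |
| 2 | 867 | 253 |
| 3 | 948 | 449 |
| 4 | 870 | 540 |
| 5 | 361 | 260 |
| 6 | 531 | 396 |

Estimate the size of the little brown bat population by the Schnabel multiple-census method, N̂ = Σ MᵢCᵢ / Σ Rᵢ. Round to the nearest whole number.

N ≈ 3376

Marked at large before each occasion: Mᵢ = Σⱼ<ᵢ (Cⱼ − Rⱼ) → M1=0, M2=983, M3=1597, M4=2096, M5=2426, M6=2527
Σ MᵢCᵢ = 0·983 + 983·867 + 1597·948 + 2096·870 + 2426·361 + 2527·531 = 0 + 852261 + 1513956 + 1823520 + 875786 + 1341837 = 6407360
Σ Rᵢ = 0 + 253 + 449 + 540 + 260 + 396 = 1898
N̂ = 6407360 / 1898 ≈ 3375.8 → 3376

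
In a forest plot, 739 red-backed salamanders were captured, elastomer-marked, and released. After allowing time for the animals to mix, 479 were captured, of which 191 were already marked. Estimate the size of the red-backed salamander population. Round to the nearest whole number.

If marked individuals mix randomly, R/C ≈ M/N, giving N ≈ M·C/R.
N = (739 × 479) / 191 = 353981 / 191 ≈ 1853.3 → 1853

N ≈ 1853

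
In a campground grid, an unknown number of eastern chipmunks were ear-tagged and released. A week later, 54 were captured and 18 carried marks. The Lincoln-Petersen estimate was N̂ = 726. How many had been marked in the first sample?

M = 242

From N = M·C/R: M = N·R / C = 726·18 / 54 = 13068 / 54 = 242.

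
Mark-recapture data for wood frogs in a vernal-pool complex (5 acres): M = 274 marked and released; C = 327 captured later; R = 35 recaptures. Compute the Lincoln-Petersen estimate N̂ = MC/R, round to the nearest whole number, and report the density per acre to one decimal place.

N̂ = 274·327/35 = 89598/35 ≈ 2559.9 → 2560
Density = N̂ / area = 2560 / 5 = 512.0 per acre

density ≈ 512.0 wood frogs per acre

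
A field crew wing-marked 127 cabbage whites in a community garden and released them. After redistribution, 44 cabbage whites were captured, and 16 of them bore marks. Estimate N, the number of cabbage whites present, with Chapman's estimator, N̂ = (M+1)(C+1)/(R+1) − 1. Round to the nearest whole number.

N ≈ 338

N̂ = (127+1)(44+1)/(16+1) − 1 = 128·45/17 − 1
= 5760/17 − 1 ≈ 338.8 − 1 ≈ 337.8 → 338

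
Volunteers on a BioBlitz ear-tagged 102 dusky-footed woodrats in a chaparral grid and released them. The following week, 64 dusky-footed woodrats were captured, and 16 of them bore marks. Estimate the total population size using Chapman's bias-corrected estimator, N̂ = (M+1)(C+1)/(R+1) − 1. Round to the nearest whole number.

N̂ = (102+1)(64+1)/(16+1) − 1 = 103·65/17 − 1
= 6695/17 − 1 ≈ 393.8 − 1 ≈ 392.8 → 393

N ≈ 393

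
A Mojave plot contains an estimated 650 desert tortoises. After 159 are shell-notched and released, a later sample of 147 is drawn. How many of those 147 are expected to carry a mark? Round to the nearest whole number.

expected recaptures ≈ 36

The marked fraction of the population is 159/650, so in a sample of 147 expect C·(M/N) marked.
E[R] = 159 × 147 / 650 = 23373 / 650 ≈ 36.0 → 36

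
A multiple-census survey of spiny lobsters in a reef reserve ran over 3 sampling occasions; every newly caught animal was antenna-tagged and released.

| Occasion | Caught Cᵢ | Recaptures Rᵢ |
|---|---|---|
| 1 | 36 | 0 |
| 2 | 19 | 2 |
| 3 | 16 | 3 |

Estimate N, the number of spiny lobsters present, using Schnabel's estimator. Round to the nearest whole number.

Marked at large before each occasion: Mᵢ = Σⱼ<ᵢ (Cⱼ − Rⱼ) → M1=0, M2=36, M3=53
Σ MᵢCᵢ = 0·36 + 36·19 + 53·16 = 0 + 684 + 848 = 1532
Σ Rᵢ = 0 + 2 + 3 = 5
N̂ = 1532 / 5 ≈ 306.4 → 306

N ≈ 306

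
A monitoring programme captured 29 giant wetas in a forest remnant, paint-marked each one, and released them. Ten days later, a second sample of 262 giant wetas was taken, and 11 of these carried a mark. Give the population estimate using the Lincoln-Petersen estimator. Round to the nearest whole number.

N ≈ 691

N = (29 × 262) / 11 = 7598 / 11 ≈ 690.7 → 691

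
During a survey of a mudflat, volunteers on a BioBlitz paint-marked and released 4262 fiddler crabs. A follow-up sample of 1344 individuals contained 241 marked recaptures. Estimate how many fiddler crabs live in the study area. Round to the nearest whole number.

N = (4262 × 1344) / 241 = 5728128 / 241 ≈ 23768.2 → 23768

N ≈ 23,768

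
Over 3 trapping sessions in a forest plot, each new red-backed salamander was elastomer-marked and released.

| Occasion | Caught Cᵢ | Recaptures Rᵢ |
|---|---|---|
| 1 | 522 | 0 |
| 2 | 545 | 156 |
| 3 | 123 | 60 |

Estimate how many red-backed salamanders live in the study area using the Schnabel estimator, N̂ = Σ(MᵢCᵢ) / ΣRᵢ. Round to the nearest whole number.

N ≈ 1836

Marked at large before each occasion: Mᵢ = Σⱼ<ᵢ (Cⱼ − Rⱼ) → M1=0, M2=522, M3=911
Σ MᵢCᵢ = 0·522 + 522·545 + 911·123 = 0 + 284490 + 112053 = 396543
Σ Rᵢ = 0 + 156 + 60 = 216
N̂ = 396543 / 216 ≈ 1835.8 → 1836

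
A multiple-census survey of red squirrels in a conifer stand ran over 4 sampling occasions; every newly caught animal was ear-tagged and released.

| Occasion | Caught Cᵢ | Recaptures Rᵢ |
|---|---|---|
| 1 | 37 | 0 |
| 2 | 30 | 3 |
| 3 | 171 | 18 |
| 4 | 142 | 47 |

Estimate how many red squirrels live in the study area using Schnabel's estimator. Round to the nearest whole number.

N ≈ 630

Marked at large before each occasion: Mᵢ = Σⱼ<ᵢ (Cⱼ − Rⱼ) → M1=0, M2=37, M3=64, M4=217
Σ MᵢCᵢ = 0·37 + 37·30 + 64·171 + 217·142 = 0 + 1110 + 10944 + 30814 = 42868
Σ Rᵢ = 0 + 3 + 18 + 47 = 68
N̂ = 42868 / 68 ≈ 630.4 → 630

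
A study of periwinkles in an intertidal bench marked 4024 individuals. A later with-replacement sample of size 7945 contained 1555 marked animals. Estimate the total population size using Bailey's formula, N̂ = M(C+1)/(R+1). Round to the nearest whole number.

N̂ = 4024·(7945+1)/(1555+1) = 4024·7946/1556 = 31974704/1556 ≈ 20549.3 → 20549

N ≈ 20,549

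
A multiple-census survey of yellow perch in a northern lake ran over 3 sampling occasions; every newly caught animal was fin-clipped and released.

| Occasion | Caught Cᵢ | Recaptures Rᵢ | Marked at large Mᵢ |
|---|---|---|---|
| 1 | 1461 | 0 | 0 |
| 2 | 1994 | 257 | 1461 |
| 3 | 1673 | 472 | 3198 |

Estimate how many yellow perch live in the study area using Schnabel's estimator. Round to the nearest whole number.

N ≈ 11,335

Σ MᵢCᵢ = 0·1461 + 1461·1994 + 3198·1673 = 0 + 2913234 + 5350254 = 8263488
Σ Rᵢ = 0 + 257 + 472 = 729
N̂ = 8263488 / 729 ≈ 11335.4 → 11335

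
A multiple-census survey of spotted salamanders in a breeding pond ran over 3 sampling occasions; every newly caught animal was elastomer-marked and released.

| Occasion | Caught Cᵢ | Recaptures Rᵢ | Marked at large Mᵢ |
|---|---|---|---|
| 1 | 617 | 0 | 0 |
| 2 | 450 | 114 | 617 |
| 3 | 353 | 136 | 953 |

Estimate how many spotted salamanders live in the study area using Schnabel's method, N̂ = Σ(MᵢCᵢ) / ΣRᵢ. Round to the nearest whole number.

Σ MᵢCᵢ = 0·617 + 617·450 + 953·353 = 0 + 277650 + 336409 = 614059
Σ Rᵢ = 0 + 114 + 136 = 250
N̂ = 614059 / 250 ≈ 2456.2 → 2456

N ≈ 2456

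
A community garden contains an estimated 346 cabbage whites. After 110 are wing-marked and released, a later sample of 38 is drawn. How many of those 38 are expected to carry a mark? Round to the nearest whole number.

The marked fraction of the population is 110/346, so in a sample of 38 expect C·(M/N) marked.
E[R] = 110 × 38 / 346 = 4180 / 346 ≈ 12.1 → 12

expected recaptures ≈ 12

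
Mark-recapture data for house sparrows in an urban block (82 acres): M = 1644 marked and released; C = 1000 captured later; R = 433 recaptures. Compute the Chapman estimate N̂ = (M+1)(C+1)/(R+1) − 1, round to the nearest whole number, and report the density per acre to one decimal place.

density ≈ 46.3 house sparrows per acre

N̂ = 1645·1001/434 − 1 = 1646645/434 − 1 ≈ 3793.1 → 3793
Density = N̂ / area = 3793 / 82 ≈ 46.26 → 46.3 per acre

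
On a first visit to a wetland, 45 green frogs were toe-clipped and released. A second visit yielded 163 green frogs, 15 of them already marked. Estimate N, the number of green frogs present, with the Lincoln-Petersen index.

Lincoln-Petersen assumes M/N = R/C, so N = M·C / R.
N = (45 × 163) / 15 = 7335 / 15 = 489

N = 489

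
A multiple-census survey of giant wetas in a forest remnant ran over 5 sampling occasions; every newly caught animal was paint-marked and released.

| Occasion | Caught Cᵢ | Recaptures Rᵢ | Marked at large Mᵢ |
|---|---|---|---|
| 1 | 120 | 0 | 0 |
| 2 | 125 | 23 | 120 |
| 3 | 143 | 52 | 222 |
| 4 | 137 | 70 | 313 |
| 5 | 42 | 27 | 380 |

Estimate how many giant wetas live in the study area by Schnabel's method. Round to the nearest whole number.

N ≈ 614

Σ MᵢCᵢ = 0·120 + 120·125 + 222·143 + 313·137 + 380·42 = 0 + 15000 + 31746 + 42881 + 15960 = 105587
Σ Rᵢ = 0 + 23 + 52 + 70 + 27 = 172
N̂ = 105587 / 172 ≈ 613.9 → 614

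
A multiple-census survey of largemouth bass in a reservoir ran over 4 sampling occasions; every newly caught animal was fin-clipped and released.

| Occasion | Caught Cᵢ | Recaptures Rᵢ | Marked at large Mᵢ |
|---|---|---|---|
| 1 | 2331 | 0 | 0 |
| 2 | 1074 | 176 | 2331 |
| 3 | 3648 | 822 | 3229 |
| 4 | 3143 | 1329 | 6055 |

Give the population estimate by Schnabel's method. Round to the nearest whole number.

Σ MᵢCᵢ = 0·2331 + 2331·1074 + 3229·3648 + 6055·3143 = 0 + 2503494 + 11779392 + 19030865 = 33313751
Σ Rᵢ = 0 + 176 + 822 + 1329 = 2327
N̂ = 33313751 / 2327 ≈ 14316.2 → 14316

N ≈ 14,316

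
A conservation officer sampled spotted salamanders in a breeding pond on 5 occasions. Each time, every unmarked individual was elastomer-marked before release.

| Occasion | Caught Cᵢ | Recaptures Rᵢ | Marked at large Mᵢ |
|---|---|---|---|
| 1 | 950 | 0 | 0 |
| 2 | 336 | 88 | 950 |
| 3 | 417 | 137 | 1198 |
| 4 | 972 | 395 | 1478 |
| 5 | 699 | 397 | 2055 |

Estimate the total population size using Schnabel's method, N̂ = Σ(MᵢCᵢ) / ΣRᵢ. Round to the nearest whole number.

Σ MᵢCᵢ = 0·950 + 950·336 + 1198·417 + 1478·972 + 2055·699 = 0 + 319200 + 499566 + 1436616 + 1436445 = 3691827
Σ Rᵢ = 0 + 88 + 137 + 395 + 397 = 1017
N̂ = 3691827 / 1017 ≈ 3630.1 → 3630

N ≈ 3630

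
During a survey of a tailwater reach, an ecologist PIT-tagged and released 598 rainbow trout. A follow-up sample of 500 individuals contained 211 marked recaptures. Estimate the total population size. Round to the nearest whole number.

If marked individuals mix randomly, R/C ≈ M/N, giving N ≈ M·C/R.
N = (598 × 500) / 211 = 299000 / 211 ≈ 1417.1 → 1417

N ≈ 1417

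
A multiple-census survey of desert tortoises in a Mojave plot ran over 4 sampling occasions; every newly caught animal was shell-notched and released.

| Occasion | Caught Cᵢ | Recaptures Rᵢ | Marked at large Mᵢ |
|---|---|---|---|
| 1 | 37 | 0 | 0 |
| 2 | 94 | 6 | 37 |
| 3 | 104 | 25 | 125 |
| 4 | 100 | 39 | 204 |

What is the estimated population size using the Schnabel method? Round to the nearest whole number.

Σ MᵢCᵢ = 0·37 + 37·94 + 125·104 + 204·100 = 0 + 3478 + 13000 + 20400 = 36878
Σ Rᵢ = 0 + 6 + 25 + 39 = 70
N̂ = 36878 / 70 ≈ 526.8 → 527

N ≈ 527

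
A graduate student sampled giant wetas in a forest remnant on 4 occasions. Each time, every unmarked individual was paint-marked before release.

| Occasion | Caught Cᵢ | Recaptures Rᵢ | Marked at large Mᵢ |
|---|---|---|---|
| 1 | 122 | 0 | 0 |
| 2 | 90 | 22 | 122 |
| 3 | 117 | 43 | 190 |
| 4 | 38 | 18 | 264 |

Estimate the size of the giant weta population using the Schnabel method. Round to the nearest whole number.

Σ MᵢCᵢ = 0·122 + 122·90 + 190·117 + 264·38 = 0 + 10980 + 22230 + 10032 = 43242
Σ Rᵢ = 0 + 22 + 43 + 18 = 83
N̂ = 43242 / 83 ≈ 521.0 → 521

N ≈ 521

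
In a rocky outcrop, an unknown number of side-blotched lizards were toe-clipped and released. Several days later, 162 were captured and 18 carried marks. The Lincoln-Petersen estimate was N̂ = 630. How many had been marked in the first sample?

From N = M·C/R: M = N·R / C = 630·18 / 162 = 11340 / 162 = 70.

M = 70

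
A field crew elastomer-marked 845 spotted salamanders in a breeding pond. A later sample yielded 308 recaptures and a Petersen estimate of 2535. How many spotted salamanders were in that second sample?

C = 924

From N = M·C/R: C = N·R / M = 2535·308 / 845 = 780780 / 845 = 924.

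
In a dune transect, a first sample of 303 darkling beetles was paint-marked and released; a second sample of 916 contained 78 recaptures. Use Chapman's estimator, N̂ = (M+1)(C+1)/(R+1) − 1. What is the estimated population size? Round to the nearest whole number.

N̂ = (303+1)(916+1)/(78+1) − 1 = 304·917/79 − 1
= 278768/79 − 1 ≈ 3528.7 − 1 ≈ 3527.7 → 3528

N ≈ 3528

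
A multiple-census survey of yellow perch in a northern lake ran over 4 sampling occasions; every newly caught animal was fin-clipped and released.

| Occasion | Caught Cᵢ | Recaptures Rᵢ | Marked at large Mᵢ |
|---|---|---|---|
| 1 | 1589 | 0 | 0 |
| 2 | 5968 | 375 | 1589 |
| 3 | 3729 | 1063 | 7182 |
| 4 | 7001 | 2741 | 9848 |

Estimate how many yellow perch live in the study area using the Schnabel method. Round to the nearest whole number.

Σ MᵢCᵢ = 0·1589 + 1589·5968 + 7182·3729 + 9848·7001 = 0 + 9483152 + 26781678 + 68945848 = 105210678
Σ Rᵢ = 0 + 375 + 1063 + 2741 = 4179
N̂ = 105210678 / 4179 ≈ 25176.0 → 25176

N ≈ 25,176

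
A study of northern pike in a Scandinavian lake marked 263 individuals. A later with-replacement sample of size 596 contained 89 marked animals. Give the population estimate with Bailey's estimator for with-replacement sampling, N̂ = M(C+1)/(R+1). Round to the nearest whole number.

N̂ = 263·(596+1)/(89+1) = 263·597/90 = 157011/90 ≈ 1744.6 → 1745

N ≈ 1745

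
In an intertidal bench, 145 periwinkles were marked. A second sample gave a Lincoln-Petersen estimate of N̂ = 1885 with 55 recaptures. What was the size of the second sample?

C = 715

From N = M·C/R: C = N·R / M = 1885·55 / 145 = 103675 / 145 = 715.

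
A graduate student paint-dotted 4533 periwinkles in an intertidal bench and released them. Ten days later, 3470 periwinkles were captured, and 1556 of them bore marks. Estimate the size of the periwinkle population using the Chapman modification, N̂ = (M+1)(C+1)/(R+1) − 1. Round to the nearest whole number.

N̂ = (4533+1)(3470+1)/(1556+1) − 1 = 4534·3471/1557 − 1
= 15737514/1557 − 1 ≈ 10107.6 − 1 ≈ 10106.6 → 10107

N ≈ 10,107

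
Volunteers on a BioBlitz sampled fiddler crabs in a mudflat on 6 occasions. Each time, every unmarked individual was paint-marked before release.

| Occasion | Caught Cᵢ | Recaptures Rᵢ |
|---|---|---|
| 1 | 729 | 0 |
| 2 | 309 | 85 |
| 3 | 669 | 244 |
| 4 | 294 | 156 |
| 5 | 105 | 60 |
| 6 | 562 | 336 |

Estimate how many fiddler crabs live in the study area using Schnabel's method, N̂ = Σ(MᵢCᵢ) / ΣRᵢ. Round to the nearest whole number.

N ≈ 2616

Marked at large before each occasion: Mᵢ = Σⱼ<ᵢ (Cⱼ − Rⱼ) → M1=0, M2=729, M3=953, M4=1378, M5=1516, M6=1561
Σ MᵢCᵢ = 0·729 + 729·309 + 953·669 + 1378·294 + 1516·105 + 1561·562 = 0 + 225261 + 637557 + 405132 + 159180 + 877282 = 2304412
Σ Rᵢ = 0 + 85 + 244 + 156 + 60 + 336 = 881
N̂ = 2304412 / 881 ≈ 2615.7 → 2616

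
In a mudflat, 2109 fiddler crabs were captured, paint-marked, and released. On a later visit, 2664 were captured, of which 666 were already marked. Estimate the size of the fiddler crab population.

N = (2109 × 2664) / 666 = 5618376 / 666 = 8436

N = 8436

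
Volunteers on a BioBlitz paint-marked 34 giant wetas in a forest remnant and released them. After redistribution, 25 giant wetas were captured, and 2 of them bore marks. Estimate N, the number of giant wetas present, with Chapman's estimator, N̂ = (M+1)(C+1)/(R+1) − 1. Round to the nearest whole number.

N̂ = (34+1)(25+1)/(2+1) − 1 = 35·26/3 − 1
= 910/3 − 1 ≈ 303.3 − 1 ≈ 302.3 → 302

N ≈ 302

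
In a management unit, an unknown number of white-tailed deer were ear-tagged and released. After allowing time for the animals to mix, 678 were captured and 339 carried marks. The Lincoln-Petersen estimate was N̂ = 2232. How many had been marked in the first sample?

From N = M·C/R: M = N·R / C = 2232·339 / 678 = 756648 / 678 = 1116.

M = 1116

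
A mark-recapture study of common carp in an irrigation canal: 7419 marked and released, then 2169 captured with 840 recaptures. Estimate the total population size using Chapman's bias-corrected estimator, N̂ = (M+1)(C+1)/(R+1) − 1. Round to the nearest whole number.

N ≈ 19,145

N̂ = (7419+1)(2169+1)/(840+1) − 1 = 7420·2170/841 − 1
= 16101400/841 − 1 ≈ 19145.5 − 1 ≈ 19144.5 → 19145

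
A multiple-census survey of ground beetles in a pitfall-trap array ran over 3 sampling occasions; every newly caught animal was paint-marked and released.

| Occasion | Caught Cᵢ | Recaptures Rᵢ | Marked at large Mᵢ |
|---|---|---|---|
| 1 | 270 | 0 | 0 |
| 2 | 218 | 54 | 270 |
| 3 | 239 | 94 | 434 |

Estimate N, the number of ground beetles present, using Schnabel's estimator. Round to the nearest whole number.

Σ MᵢCᵢ = 0·270 + 270·218 + 434·239 = 0 + 58860 + 103726 = 162586
Σ Rᵢ = 0 + 54 + 94 = 148
N̂ = 162586 / 148 ≈ 1098.6 → 1099

N ≈ 1099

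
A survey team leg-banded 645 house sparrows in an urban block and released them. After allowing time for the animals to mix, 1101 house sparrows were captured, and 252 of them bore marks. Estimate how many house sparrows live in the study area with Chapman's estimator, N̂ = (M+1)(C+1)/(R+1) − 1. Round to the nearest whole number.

N̂ = (645+1)(1101+1)/(252+1) − 1 = 646·1102/253 − 1
= 711892/253 − 1 ≈ 2813.8 − 1 ≈ 2812.8 → 2813

N ≈ 2813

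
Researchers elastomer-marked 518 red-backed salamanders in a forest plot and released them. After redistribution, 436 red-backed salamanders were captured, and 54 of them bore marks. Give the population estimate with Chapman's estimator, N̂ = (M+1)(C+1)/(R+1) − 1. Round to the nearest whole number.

N̂ = (518+1)(436+1)/(54+1) − 1 = 519·437/55 − 1
= 226803/55 − 1 ≈ 4123.7 − 1 ≈ 4122.7 → 4123

N ≈ 4123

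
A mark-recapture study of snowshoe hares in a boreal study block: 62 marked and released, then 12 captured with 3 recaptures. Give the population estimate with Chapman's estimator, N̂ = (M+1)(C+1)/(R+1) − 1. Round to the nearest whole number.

N ≈ 204

N̂ = (62+1)(12+1)/(3+1) − 1 = 63·13/4 − 1
= 819/4 − 1 ≈ 204.8 − 1 ≈ 203.8 → 204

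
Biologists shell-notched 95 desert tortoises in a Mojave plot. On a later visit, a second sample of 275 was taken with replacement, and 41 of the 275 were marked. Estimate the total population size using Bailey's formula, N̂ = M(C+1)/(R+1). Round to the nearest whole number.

N ≈ 624

N̂ = 95·(275+1)/(41+1) = 95·276/42 = 26220/42 ≈ 624.3 → 624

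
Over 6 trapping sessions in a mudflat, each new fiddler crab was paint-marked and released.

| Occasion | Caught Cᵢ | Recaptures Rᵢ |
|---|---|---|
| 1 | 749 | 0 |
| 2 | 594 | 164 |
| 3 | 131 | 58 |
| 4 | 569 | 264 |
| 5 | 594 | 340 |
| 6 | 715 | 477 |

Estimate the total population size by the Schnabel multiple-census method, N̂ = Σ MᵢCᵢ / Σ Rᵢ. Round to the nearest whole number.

N ≈ 2710

Marked at large before each occasion: Mᵢ = Σⱼ<ᵢ (Cⱼ − Rⱼ) → M1=0, M2=749, M3=1179, M4=1252, M5=1557, M6=1811
Σ MᵢCᵢ = 0·749 + 749·594 + 1179·131 + 1252·569 + 1557·594 + 1811·715 = 0 + 444906 + 154449 + 712388 + 924858 + 1294865 = 3531466
Σ Rᵢ = 0 + 164 + 58 + 264 + 340 + 477 = 1303
N̂ = 3531466 / 1303 ≈ 2710.3 → 2710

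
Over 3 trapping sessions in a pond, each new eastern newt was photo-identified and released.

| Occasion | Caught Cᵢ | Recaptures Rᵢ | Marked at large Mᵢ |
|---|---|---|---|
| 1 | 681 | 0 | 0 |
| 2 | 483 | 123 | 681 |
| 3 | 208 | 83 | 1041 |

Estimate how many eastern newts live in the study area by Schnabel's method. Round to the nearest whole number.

Σ MᵢCᵢ = 0·681 + 681·483 + 1041·208 = 0 + 328923 + 216528 = 545451
Σ Rᵢ = 0 + 123 + 83 = 206
N̂ = 545451 / 206 ≈ 2647.8 → 2648

N ≈ 2648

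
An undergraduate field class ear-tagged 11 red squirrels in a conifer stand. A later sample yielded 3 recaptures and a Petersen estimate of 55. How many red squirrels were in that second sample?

C = 15

From N = M·C/R: C = N·R / M = 55·3 / 11 = 165 / 11 = 15.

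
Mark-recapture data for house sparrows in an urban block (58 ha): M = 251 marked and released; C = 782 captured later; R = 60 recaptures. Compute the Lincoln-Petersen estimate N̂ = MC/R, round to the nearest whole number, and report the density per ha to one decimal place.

density ≈ 56.4 house sparrows per ha

N̂ = 251·782/60 = 196282/60 ≈ 3271.4 → 3271
Density = N̂ / area = 3271 / 58 ≈ 56.40 → 56.4 per ha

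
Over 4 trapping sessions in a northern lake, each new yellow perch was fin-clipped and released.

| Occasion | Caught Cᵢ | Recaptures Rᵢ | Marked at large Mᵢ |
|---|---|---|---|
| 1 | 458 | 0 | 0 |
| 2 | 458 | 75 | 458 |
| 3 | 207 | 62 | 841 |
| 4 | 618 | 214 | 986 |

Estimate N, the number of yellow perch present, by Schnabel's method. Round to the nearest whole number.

Σ MᵢCᵢ = 0·458 + 458·458 + 841·207 + 986·618 = 0 + 209764 + 174087 + 609348 = 993199
Σ Rᵢ = 0 + 75 + 62 + 214 = 351
N̂ = 993199 / 351 ≈ 2829.6 → 2830

N ≈ 2830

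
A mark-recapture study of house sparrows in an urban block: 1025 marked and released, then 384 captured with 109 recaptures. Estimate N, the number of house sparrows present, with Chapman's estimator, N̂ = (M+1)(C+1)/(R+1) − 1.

N̂ = (1025+1)(384+1)/(109+1) − 1 = 1026·385/110 − 1
= 395010/110 − 1 = 3591 − 1 = 3590

N = 3590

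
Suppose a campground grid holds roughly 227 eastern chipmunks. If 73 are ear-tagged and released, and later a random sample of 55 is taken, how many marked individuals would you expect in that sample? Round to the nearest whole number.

The marked fraction of the population is 73/227, so in a sample of 55 expect C·(M/N) marked.
E[R] = 73 × 55 / 227 = 4015 / 227 ≈ 17.7 → 18

expected recaptures ≈ 18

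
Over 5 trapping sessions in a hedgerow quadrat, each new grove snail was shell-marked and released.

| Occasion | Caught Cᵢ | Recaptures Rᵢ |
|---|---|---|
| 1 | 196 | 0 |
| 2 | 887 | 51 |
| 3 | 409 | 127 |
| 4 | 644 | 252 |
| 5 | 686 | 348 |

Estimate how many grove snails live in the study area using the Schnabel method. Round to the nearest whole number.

N ≈ 3358

Marked at large before each occasion: Mᵢ = Σⱼ<ᵢ (Cⱼ − Rⱼ) → M1=0, M2=196, M3=1032, M4=1314, M5=1706
Σ MᵢCᵢ = 0·196 + 196·887 + 1032·409 + 1314·644 + 1706·686 = 0 + 173852 + 422088 + 846216 + 1170316 = 2612472
Σ Rᵢ = 0 + 51 + 127 + 252 + 348 = 778
N̂ = 2612472 / 778 ≈ 3357.9 → 3358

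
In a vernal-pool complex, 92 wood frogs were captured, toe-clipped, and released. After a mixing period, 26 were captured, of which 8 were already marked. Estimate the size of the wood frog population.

N = 299

The marked fraction in the recapture sample should equal the marked fraction in the population: 8/26 = 92/N.
N = (92 × 26) / 8 = 2392 / 8 = 299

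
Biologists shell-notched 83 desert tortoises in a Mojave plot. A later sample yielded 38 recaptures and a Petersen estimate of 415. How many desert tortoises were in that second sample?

From N = M·C/R: C = N·R / M = 415·38 / 83 = 15770 / 83 = 190.

C = 190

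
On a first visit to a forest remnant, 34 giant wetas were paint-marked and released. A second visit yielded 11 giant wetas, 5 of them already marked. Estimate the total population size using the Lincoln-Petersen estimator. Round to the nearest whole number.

N ≈ 75

N = (34 × 11) / 5 = 374 / 5 ≈ 74.8 → 75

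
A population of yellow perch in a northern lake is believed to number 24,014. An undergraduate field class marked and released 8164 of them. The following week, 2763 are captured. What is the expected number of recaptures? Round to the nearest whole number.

expected recaptures ≈ 939

The marked fraction of the population is 8164/24014, so in a sample of 2763 expect C·(M/N) marked.
E[R] = 8164 × 2763 / 24014 = 22557132 / 24014 ≈ 939.3 → 939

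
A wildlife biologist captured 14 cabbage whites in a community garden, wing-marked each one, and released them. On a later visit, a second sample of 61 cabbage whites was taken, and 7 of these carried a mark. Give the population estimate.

N = 122

N = (14 × 61) / 7 = 854 / 7 = 122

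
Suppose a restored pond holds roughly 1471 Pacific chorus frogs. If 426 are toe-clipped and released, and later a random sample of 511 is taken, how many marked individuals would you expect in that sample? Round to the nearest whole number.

The marked fraction of the population is 426/1471, so in a sample of 511 expect C·(M/N) marked.
E[R] = 426 × 511 / 1471 = 217686 / 1471 ≈ 148.0 → 148

expected recaptures ≈ 148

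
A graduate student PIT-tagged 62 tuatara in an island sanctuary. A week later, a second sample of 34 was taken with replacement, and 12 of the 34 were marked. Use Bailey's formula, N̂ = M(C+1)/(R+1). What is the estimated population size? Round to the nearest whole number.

N ≈ 167

N̂ = 62·(34+1)/(12+1) = 62·35/13 = 2170/13 ≈ 166.9 → 167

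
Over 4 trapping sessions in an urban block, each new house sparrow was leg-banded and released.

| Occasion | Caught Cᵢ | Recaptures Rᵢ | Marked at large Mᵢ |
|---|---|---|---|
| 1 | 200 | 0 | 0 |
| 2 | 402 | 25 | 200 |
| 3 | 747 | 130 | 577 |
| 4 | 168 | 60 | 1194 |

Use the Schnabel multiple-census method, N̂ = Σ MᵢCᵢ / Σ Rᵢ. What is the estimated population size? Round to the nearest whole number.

N ≈ 3312

Σ MᵢCᵢ = 0·200 + 200·402 + 577·747 + 1194·168 = 0 + 80400 + 431019 + 200592 = 712011
Σ Rᵢ = 0 + 25 + 130 + 60 = 215
N̂ = 712011 / 215 ≈ 3311.7 → 3312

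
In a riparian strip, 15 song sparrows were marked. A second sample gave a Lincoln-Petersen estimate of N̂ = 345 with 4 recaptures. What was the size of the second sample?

From N = M·C/R: C = N·R / M = 345·4 / 15 = 1380 / 15 = 92.

C = 92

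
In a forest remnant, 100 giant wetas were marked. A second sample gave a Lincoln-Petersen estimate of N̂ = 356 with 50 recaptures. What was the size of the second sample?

From N = M·C/R: C = N·R / M = 356·50 / 100 = 17800 / 100 = 178.

C = 178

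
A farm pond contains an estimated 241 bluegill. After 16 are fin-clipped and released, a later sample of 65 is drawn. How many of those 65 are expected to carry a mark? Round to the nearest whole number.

The marked fraction of the population is 16/241, so in a sample of 65 expect C·(M/N) marked.
E[R] = 16 × 65 / 241 = 1040 / 241 ≈ 4.3 → 4

expected recaptures ≈ 4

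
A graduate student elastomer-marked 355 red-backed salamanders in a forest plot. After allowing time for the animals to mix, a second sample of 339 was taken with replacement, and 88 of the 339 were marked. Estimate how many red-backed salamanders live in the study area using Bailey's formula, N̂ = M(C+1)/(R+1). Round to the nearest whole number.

N ≈ 1356

N̂ = 355·(339+1)/(88+1) = 355·340/89 = 120700/89 ≈ 1356.2 → 1356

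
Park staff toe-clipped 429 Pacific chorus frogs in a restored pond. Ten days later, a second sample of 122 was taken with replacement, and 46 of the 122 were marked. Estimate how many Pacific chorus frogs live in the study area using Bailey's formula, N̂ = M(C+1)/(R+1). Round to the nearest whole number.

N ≈ 1123

N̂ = 429·(122+1)/(46+1) = 429·123/47 = 52767/47 ≈ 1122.7 → 1123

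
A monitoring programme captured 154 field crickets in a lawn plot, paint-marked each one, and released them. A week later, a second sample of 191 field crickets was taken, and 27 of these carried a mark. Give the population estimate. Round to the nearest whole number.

N ≈ 1089

N = (154 × 191) / 27 = 29414 / 27 ≈ 1089.4 → 1089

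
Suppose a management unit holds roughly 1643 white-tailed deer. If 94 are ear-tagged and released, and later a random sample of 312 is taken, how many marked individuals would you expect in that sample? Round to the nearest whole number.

expected recaptures ≈ 18

The marked fraction of the population is 94/1643, so in a sample of 312 expect C·(M/N) marked.
E[R] = 94 × 312 / 1643 = 29328 / 1643 ≈ 17.9 → 18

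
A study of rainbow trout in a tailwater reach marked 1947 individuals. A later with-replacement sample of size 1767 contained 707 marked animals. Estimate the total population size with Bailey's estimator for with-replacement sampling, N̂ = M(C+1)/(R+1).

N = 4862

N̂ = 1947·(1767+1)/(707+1) = 1947·1768/708 = 3442296/708 = 4862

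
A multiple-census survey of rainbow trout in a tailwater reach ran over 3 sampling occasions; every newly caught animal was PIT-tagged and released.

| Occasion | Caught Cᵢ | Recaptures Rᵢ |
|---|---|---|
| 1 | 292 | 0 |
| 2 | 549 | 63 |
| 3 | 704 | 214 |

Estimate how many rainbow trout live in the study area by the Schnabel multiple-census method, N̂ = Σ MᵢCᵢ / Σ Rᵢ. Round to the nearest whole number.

N ≈ 2556

Marked at large before each occasion: Mᵢ = Σⱼ<ᵢ (Cⱼ − Rⱼ) → M1=0, M2=292, M3=778
Σ MᵢCᵢ = 0·292 + 292·549 + 778·704 = 0 + 160308 + 547712 = 708020
Σ Rᵢ = 0 + 63 + 214 = 277
N̂ = 708020 / 277 ≈ 2556.0 → 2556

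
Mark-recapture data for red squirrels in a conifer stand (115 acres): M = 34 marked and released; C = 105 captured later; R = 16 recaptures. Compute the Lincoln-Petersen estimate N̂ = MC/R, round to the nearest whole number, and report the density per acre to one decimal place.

N̂ = 34·105/16 = 3570/16 ≈ 223.1 → 223
Density = N̂ / area = 223 / 115 ≈ 1.94 → 1.9 per acre

density ≈ 1.9 red squirrels per acre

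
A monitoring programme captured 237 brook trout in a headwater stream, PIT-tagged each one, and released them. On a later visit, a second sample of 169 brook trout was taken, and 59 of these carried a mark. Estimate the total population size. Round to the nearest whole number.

N ≈ 679

N = (237 × 169) / 59 = 40053 / 59 ≈ 678.9 → 679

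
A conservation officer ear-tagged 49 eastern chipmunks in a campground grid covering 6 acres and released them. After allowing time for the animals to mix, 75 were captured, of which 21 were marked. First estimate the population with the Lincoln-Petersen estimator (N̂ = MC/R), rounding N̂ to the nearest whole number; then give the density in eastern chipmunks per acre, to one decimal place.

N̂ = 49·75/21 = 3675/21 = 175
Density = N̂ / area = 175 / 6 ≈ 29.17 → 29.2 per acre

density ≈ 29.2 eastern chipmunks per acre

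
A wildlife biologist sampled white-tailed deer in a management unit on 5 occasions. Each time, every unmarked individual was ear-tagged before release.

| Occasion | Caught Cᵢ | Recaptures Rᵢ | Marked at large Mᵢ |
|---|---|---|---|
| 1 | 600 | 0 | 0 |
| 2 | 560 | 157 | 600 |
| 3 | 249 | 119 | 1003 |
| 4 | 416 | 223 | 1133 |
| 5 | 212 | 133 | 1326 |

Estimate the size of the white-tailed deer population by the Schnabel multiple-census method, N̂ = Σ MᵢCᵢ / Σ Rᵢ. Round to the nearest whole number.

N ≈ 2117

Σ MᵢCᵢ = 0·600 + 600·560 + 1003·249 + 1133·416 + 1326·212 = 0 + 336000 + 249747 + 471328 + 281112 = 1338187
Σ Rᵢ = 0 + 157 + 119 + 223 + 133 = 632
N̂ = 1338187 / 632 ≈ 2117.4 → 2117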